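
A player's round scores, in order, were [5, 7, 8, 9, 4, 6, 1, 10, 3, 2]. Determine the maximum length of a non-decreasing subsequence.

Let dp[i] be the length of the longest such subsequence ending at index i:
i:      1  2  3  4  5  6  7  8  9 10
a[i]:   5  7  8  9  4  6  1 10  3  2
dp:     1  2  3  4  1  2  1  5  2  2
Maximum dp value is 5.

5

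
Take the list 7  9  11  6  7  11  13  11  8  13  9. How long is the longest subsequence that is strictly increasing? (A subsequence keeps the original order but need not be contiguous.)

Let dp[i] be the length of the longest such subsequence ending at index i:
i:      1  2  3  4  5  6  7  8  9 10 11
a[i]:   7  9 11  6  7 11 13 11  8 13  9
dp:     1  2  3  1  2  3  4  3  3  4  4
Maximum dp value is 4.

4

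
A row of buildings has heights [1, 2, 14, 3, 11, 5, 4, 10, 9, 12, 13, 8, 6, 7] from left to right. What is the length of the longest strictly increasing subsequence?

Track the smallest tail for each achievable length (strict):
1 → extends → [1]
2 → extends → [1, 2]
14 → extends → [1, 2, 14]
3 → replaces 14 → [1, 2, 3]
11 → extends → [1, 2, 3, 11]
5 → replaces 11 → [1, 2, 3, 5]
4 → replaces 5 → [1, 2, 3, 4]
10 → extends → [1, 2, 3, 4, 10]
9 → replaces 10 → [1, 2, 3, 4, 9]
12 → extends → [1, 2, 3, 4, 9, 12]
13 → extends → [1, 2, 3, 4, 9, 12, 13]
8 → replaces 9 → [1, 2, 3, 4, 8, 12, 13]
6 → replaces 8 → [1, 2, 3, 4, 6, 12, 13]
7 → replaces 12 → [1, 2, 3, 4, 6, 7, 13]
Seven tails, so the longest strictly increasing subsequence has length 7 (e.g. 1, 2, 3, 5, 10, 12, 13).

7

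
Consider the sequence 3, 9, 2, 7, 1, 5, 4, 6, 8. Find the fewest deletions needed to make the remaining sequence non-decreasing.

Fewest deletions = n − (longest non-decreasing subsequence).
Patience tails:
3 → extends → [3]
9 → extends → [3, 9]
2 → replaces 3 → [2, 9]
7 → replaces 9 → [2, 7]
1 → replaces 2 → [1, 7]
5 → replaces 7 → [1, 5]
4 → replaces 5 → [1, 4]
6 → extends → [1, 4, 6]
8 → extends → [1, 4, 6, 8]
Longest non-decreasing subsequence has length 4, so deletions = 9 − 4 = 5.

5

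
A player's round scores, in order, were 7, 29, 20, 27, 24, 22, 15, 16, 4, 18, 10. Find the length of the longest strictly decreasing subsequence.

6

Let dp[i] be the longest strictly decreasing subsequence ending at i:
i:      1  2  3  4  5  6  7  8  9 10 11
a[i]:   7 29 20 27 24 22 15 16  4 18 10
dp:     1  1  2  2  3  4  5  5  6  5  6
Maximum is 6.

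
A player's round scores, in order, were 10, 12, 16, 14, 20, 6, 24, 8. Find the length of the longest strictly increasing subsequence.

5

Track the smallest tail for each achievable length (strict):
10 → extends → [10]
12 → extends → [10, 12]
16 → extends → [10, 12, 16]
14 → replaces 16 → [10, 12, 14]
20 → extends → [10, 12, 14, 20]
6 → replaces 10 → [6, 12, 14, 20]
24 → extends → [6, 12, 14, 20, 24]
8 → replaces 12 → [6, 8, 14, 20, 24]
Five tails, so the longest strictly increasing subsequence has length 5 (e.g. 10, 12, 16, 20, 24).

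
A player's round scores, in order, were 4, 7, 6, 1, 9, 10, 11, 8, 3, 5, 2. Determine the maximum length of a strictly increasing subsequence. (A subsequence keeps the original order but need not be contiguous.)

5

Track the smallest tail for each achievable length (strict):
4 → extends → [4]
7 → extends → [4, 7]
6 → replaces 7 → [4, 6]
1 → replaces 4 → [1, 6]
9 → extends → [1, 6, 9]
10 → extends → [1, 6, 9, 10]
11 → extends → [1, 6, 9, 10, 11]
8 → replaces 9 → [1, 6, 8, 10, 11]
3 → replaces 6 → [1, 3, 8, 10, 11]
5 → replaces 8 → [1, 3, 5, 10, 11]
2 → replaces 3 → [1, 2, 5, 10, 11]
Five tails, so the longest strictly increasing subsequence has length 5 (e.g. 4, 7, 9, 10, 11).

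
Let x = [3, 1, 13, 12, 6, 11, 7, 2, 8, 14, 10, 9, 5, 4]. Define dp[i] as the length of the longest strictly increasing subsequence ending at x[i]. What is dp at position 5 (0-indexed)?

dp[i] = 1 + max{dp[j] : j<i, x[j]<x[i]} (or 1 if no such j):
i:      0  1  2  3  4  5  6  7  8  9 10 11 12 13
x[i]:   3  1 13 12  6 11  7  2  8 14 10  9  5  4
dp:     1  1  2  2  2  3  3  2  4  5  5  5  3  3
At index 5 the value is 3.

3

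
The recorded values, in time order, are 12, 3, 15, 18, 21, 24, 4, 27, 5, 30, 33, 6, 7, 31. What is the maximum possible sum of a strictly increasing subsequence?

Let S[i] be the best sum of a strictly increasing subsequence ending at i:
i:       1   2   3   4   5   6   7   8   9  10  11  12  13  14
a[i]:   12   3  15  18  21  24   4  27   5  30  33   6   7  31
S:      12   3  27  45  66  90   7 117  12 147 180  18  25 178
Maximum is 180 (e.g. 12 + 15 + 18 + 21 + 24 + 27 + 30 + 33).

180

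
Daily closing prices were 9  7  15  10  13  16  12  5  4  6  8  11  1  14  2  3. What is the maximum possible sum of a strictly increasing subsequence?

48

Let S[i] be the best sum of a strictly increasing subsequence ending at i:
i:      1  2  3  4  5  6  7  8  9 10 11 12 13 14 15 16
a[i]:   9  7 15 10 13 16 12  5  4  6  8 11  1 14  2  3
S:      9  7 24 19 32 48 31  5  4 11 19 30  1 46  3  6
Maximum is 48 (e.g. 9 + 10 + 13 + 16).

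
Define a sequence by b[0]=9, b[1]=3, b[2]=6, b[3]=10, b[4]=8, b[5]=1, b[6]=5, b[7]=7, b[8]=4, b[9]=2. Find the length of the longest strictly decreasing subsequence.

5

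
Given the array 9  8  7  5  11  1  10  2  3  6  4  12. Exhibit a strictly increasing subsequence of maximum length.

1, 2, 3, 6, 12

Patience tails give the LIS length; then backtrack through the dp parents:
9 → extends → [9]
8 → replaces 9 → [8]
7 → replaces 8 → [7]
5 → replaces 7 → [5]
11 → extends → [5, 11]
1 → replaces 5 → [1, 11]
10 → replaces 11 → [1, 10]
2 → replaces 10 → [1, 2]
3 → extends → [1, 2, 3]
6 → extends → [1, 2, 3, 6]
4 → replaces 6 → [1, 2, 3, 4]
12 → extends → [1, 2, 3, 4, 12]
Length 5; one witness is 1, 2, 3, 6, 12.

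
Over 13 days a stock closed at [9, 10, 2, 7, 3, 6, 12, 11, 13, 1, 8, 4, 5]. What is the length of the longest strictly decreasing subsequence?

4

Negate each value so 'decreasing' becomes 'increasing', then run patience tails on the negated sequence:
-9 → extends → [-9]
-10 → replaces -9 → [-10]
-2 → extends → [-10, -2]
-7 → replaces -2 → [-10, -7]
-3 → extends → [-10, -7, -3]
-6 → replaces -3 → [-10, -7, -6]
-12 → replaces -10 → [-12, -7, -6]
-11 → replaces -7 → [-12, -11, -6]
-13 → replaces -12 → [-13, -11, -6]
-1 → extends → [-13, -11, -6, -1]
-8 → replaces -6 → [-13, -11, -8, -1]
-4 → replaces -1 → [-13, -11, -8, -4]
-5 → replaces -4 → [-13, -11, -8, -5]
Four tails, so the longest strictly decreasing subsequence of the original has length 4.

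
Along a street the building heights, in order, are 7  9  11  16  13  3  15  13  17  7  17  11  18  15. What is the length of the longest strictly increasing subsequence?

7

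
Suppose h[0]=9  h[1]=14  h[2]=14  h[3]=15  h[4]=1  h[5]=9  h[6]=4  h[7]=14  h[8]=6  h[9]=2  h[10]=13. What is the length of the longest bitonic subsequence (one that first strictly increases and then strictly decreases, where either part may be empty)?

inc[i] = longest strictly increasing subsequence ending at i; dec[i] = longest strictly decreasing subsequence starting at i:
i:      0  1  2  3  4  5  6  7  8  9 10
h[i]:   9 14 14 15  1  9  4 14  6  2 13
inc:    1  2  2  3  1  2  2  3  3  2  4
dec:    3  4  4  4  1  3  2  3  2  1  1
Best peak at i=3 (value 15): inc=3, dec=4, length 3+4−1 = 6.

6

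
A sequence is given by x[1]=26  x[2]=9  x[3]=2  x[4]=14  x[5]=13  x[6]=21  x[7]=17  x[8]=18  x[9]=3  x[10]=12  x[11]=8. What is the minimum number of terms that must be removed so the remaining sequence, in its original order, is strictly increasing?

Fewest deletions = n − (longest strictly increasing subsequence).
Patience tails:
26 → extends → [26]
9 → replaces 26 → [9]
2 → replaces 9 → [2]
14 → extends → [2, 14]
13 → replaces 14 → [2, 13]
21 → extends → [2, 13, 21]
17 → replaces 21 → [2, 13, 17]
18 → extends → [2, 13, 17, 18]
3 → replaces 13 → [2, 3, 17, 18]
12 → replaces 17 → [2, 3, 12, 18]
8 → replaces 12 → [2, 3, 8, 18]
Longest strictly increasing subsequence has length 4, so deletions = 11 − 4 = 7.

7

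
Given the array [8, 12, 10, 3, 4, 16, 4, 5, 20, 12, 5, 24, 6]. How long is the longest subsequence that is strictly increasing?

5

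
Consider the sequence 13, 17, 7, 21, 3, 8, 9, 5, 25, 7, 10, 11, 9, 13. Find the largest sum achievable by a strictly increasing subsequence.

Let S[i] be the best sum of a strictly increasing subsequence ending at i:
i:      1  2  3  4  5  6  7  8  9 10 11 12 13 14
a[i]:  13 17  7 21  3  8  9  5 25  7 10 11  9 13
S:     13 30  7 51  3 15 24  8 76 15 34 45 24 58
Maximum is 76 (e.g. 13 + 17 + 21 + 25).

76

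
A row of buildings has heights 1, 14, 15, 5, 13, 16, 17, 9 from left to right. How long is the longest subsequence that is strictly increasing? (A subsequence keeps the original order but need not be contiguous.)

5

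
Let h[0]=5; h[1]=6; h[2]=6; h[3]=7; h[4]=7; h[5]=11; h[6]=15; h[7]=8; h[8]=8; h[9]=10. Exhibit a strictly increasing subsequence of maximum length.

Patience tails give the LIS length; then backtrack through the dp parents:
5 → extends → [5]
6 → extends → [5, 6]
6 → already a tail → [5, 6]
7 → extends → [5, 6, 7]
7 → already a tail → [5, 6, 7]
11 → extends → [5, 6, 7, 11]
15 → extends → [5, 6, 7, 11, 15]
8 → replaces 11 → [5, 6, 7, 8, 15]
8 → already a tail → [5, 6, 7, 8, 15]
10 → replaces 15 → [5, 6, 7, 8, 10]
Length 5; one witness is 5, 6, 7, 11, 15.

5, 6, 7, 11, 15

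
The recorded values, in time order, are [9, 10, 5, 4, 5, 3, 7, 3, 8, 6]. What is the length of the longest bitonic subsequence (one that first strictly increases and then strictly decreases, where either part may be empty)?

5

inc[i] = longest strictly increasing subsequence ending at i; dec[i] = longest strictly decreasing subsequence starting at i:
i:      1  2  3  4  5  6  7  8  9 10
a[i]:   9 10  5  4  5  3  7  3  8  6
inc:    1  2  1  1  2  1  3  1  4  3
dec:    4  4  3  2  2  1  2  1  2  1
Best peak at i=2 (value 10): inc=2, dec=4, length 2+4−1 = 5.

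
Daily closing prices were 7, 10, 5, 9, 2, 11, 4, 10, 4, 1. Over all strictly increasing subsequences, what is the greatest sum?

28

Let S[i] be the best sum of a strictly increasing subsequence ending at i:
i:      1  2  3  4  5  6  7  8  9 10
a[i]:   7 10  5  9  2 11  4 10  4  1
S:      7 17  5 16  2 28  6 26  6  1
Maximum is 28 (e.g. 7 + 10 + 11).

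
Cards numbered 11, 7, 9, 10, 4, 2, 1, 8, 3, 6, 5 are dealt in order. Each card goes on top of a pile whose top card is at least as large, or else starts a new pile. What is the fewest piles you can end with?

The minimum number of non-increasing subsequences covering a sequence equals the length of its longest strictly increasing subsequence.
LIS length is 3 (e.g. 7, 9, 10), so 3 piles are needed.

3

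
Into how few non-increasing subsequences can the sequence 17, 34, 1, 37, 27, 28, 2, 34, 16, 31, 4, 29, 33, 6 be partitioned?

5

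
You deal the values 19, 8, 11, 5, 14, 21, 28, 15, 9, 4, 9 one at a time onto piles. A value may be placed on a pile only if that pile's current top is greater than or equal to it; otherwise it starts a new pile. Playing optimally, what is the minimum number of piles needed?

5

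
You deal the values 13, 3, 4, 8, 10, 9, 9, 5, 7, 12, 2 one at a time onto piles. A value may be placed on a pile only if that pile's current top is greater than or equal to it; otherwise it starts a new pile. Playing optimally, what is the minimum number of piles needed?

5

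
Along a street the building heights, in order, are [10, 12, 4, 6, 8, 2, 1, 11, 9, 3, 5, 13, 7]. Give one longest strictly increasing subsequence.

4, 6, 8, 11, 13

Patience tails give the LIS length; then backtrack through the dp parents:
10 → extends → [10]
12 → extends → [10, 12]
4 → replaces 10 → [4, 12]
6 → replaces 12 → [4, 6]
8 → extends → [4, 6, 8]
2 → replaces 4 → [2, 6, 8]
1 → replaces 2 → [1, 6, 8]
11 → extends → [1, 6, 8, 11]
9 → replaces 11 → [1, 6, 8, 9]
3 → replaces 6 → [1, 3, 8, 9]
5 → replaces 8 → [1, 3, 5, 9]
13 → extends → [1, 3, 5, 9, 13]
7 → replaces 9 → [1, 3, 5, 7, 13]
Length 5; one witness is 4, 6, 8, 11, 13.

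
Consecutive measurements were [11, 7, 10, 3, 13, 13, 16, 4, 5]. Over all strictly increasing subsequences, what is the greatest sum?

Let S[i] be the best sum of a strictly increasing subsequence ending at i:
i:      1  2  3  4  5  6  7  8  9
a[i]:  11  7 10  3 13 13 16  4  5
S:     11  7 17  3 30 30 46  7 12
Maximum is 46 (e.g. 7 + 10 + 13 + 16).

46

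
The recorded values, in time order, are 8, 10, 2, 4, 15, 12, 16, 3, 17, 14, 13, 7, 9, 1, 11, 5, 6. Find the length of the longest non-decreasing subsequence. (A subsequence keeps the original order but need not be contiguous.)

5

Track the smallest tail for each achievable length (allowing ties):
8 → extends → [8]
10 → extends → [8, 10]
2 → replaces 8 → [2, 10]
4 → replaces 10 → [2, 4]
15 → extends → [2, 4, 15]
12 → replaces 15 → [2, 4, 12]
16 → extends → [2, 4, 12, 16]
3 → replaces 4 → [2, 3, 12, 16]
17 → extends → [2, 3, 12, 16, 17]
14 → replaces 16 → [2, 3, 12, 14, 17]
13 → replaces 14 → [2, 3, 12, 13, 17]
7 → replaces 12 → [2, 3, 7, 13, 17]
9 → replaces 13 → [2, 3, 7, 9, 17]
1 → replaces 2 → [1, 3, 7, 9, 17]
11 → replaces 17 → [1, 3, 7, 9, 11]
5 → replaces 7 → [1, 3, 5, 9, 11]
6 → replaces 9 → [1, 3, 5, 6, 11]
Five tails, so the longest non-decreasing subsequence has length 5 (e.g. 8, 10, 15, 16, 17).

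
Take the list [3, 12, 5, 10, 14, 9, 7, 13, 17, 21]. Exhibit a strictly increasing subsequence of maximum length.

Patience tails give the LIS length; then backtrack through the dp parents:
3 → extends → [3]
12 → extends → [3, 12]
5 → replaces 12 → [3, 5]
10 → extends → [3, 5, 10]
14 → extends → [3, 5, 10, 14]
9 → replaces 10 → [3, 5, 9, 14]
7 → replaces 9 → [3, 5, 7, 14]
13 → replaces 14 → [3, 5, 7, 13]
17 → extends → [3, 5, 7, 13, 17]
21 → extends → [3, 5, 7, 13, 17, 21]
Length 6; one witness is 3, 5, 10, 14, 17, 21.

3, 5, 10, 14, 17, 21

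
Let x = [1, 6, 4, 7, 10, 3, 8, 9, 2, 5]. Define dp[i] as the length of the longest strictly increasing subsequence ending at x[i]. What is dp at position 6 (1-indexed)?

dp[i] = 1 + max{dp[j] : j<i, x[j]<x[i]} (or 1 if no such j):
i:      1  2  3  4  5  6  7  8  9 10
x[i]:   1  6  4  7 10  3  8  9  2  5
dp:     1  2  2  3  4  2  4  5  2  3
At index 6 the value is 2.

2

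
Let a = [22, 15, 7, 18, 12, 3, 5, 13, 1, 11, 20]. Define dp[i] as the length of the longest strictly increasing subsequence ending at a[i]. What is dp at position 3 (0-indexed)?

dp[i] = 1 + max{dp[j] : j<i, a[j]<a[i]} (or 1 if no such j):
i:      0  1  2  3  4  5  6  7  8  9 10
a[i]:  22 15  7 18 12  3  5 13  1 11 20
dp:     1  1  1  2  2  1  2  3  1  3  4
At index 3 the value is 2.

2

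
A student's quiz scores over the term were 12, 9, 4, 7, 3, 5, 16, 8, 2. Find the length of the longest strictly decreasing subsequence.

Negate each value so 'decreasing' becomes 'increasing', then run patience tails on the negated sequence:
-12 → extends → [-12]
-9 → extends → [-12, -9]
-4 → extends → [-12, -9, -4]
-7 → replaces -4 → [-12, -9, -7]
-3 → extends → [-12, -9, -7, -3]
-5 → replaces -3 → [-12, -9, -7, -5]
-16 → replaces -12 → [-16, -9, -7, -5]
-8 → replaces -7 → [-16, -9, -8, -5]
-2 → extends → [-16, -9, -8, -5, -2]
Five tails, so the longest strictly decreasing subsequence of the original has length 5.

5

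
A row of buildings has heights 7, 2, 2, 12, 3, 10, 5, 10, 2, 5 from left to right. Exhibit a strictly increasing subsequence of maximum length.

Patience tails give the LIS length; then backtrack through the dp parents:
7 → extends → [7]
2 → replaces 7 → [2]
2 → already a tail → [2]
12 → extends → [2, 12]
3 → replaces 12 → [2, 3]
10 → extends → [2, 3, 10]
5 → replaces 10 → [2, 3, 5]
10 → extends → [2, 3, 5, 10]
2 → already a tail → [2, 3, 5, 10]
5 → already a tail → [2, 3, 5, 10]
Length 4; one witness is 2, 3, 5, 10.

2, 3, 5, 10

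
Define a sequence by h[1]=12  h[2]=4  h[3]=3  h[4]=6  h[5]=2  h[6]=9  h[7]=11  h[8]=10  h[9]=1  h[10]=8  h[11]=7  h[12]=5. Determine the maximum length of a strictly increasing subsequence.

Let dp[i] be the length of the longest such subsequence ending at index i:
i:      1  2  3  4  5  6  7  8  9 10 11 12
h[i]:  12  4  3  6  2  9 11 10  1  8  7  5
dp:     1  1  1  2  1  3  4  4  1  3  3  2
Maximum dp value is 4.

4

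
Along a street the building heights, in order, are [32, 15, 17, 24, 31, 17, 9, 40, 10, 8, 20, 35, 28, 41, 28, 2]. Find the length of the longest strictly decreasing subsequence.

6

Let dp[i] be the longest strictly decreasing subsequence ending at i:
i:      1  2  3  4  5  6  7  8  9 10 11 12 13 14 15 16
a[i]:  32 15 17 24 31 17  9 40 10  8 20 35 28 41 28  2
dp:     1  2  2  2  2  3  4  1  4  5  3  2  3  1  3  6
Maximum is 6.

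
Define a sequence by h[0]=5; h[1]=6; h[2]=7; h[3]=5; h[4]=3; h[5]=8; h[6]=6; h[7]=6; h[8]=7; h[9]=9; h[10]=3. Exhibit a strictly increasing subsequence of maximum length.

Patience tails give the LIS length; then backtrack through the dp parents:
5 → extends → [5]
6 → extends → [5, 6]
7 → extends → [5, 6, 7]
5 → already a tail → [5, 6, 7]
3 → replaces 5 → [3, 6, 7]
8 → extends → [3, 6, 7, 8]
6 → already a tail → [3, 6, 7, 8]
6 → already a tail → [3, 6, 7, 8]
7 → already a tail → [3, 6, 7, 8]
9 → extends → [3, 6, 7, 8, 9]
3 → already a tail → [3, 6, 7, 8, 9]
Length 5; one witness is 5, 6, 7, 8, 9.

5, 6, 7, 8, 9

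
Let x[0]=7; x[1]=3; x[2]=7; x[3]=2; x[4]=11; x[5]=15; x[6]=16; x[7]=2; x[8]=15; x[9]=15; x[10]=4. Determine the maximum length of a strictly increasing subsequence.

5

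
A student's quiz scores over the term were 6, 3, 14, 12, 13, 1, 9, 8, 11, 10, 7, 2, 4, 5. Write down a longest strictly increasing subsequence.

1, 2, 4, 5

Patience tails give the LIS length; then backtrack through the dp parents:
6 → extends → [6]
3 → replaces 6 → [3]
14 → extends → [3, 14]
12 → replaces 14 → [3, 12]
13 → extends → [3, 12, 13]
1 → replaces 3 → [1, 12, 13]
9 → replaces 12 → [1, 9, 13]
8 → replaces 9 → [1, 8, 13]
11 → replaces 13 → [1, 8, 11]
10 → replaces 11 → [1, 8, 10]
7 → replaces 8 → [1, 7, 10]
2 → replaces 7 → [1, 2, 10]
4 → replaces 10 → [1, 2, 4]
5 → extends → [1, 2, 4, 5]
Length 4; one witness is 1, 2, 4, 5.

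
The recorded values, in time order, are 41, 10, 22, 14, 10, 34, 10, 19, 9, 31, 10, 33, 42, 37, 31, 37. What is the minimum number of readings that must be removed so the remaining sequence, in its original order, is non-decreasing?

8

Fewest deletions = n − (longest non-decreasing subsequence).
Patience tails:
41 → extends → [41]
10 → replaces 41 → [10]
22 → extends → [10, 22]
14 → replaces 22 → [10, 14]
10 → replaces 14 → [10, 10]
34 → extends → [10, 10, 34]
10 → replaces 34 → [10, 10, 10]
19 → extends → [10, 10, 10, 19]
9 → replaces 10 → [9, 10, 10, 19]
31 → extends → [9, 10, 10, 19, 31]
10 → replaces 19 → [9, 10, 10, 10, 31]
33 → extends → [9, 10, 10, 10, 31, 33]
42 → extends → [9, 10, 10, 10, 31, 33, 42]
37 → replaces 42 → [9, 10, 10, 10, 31, 33, 37]
31 → replaces 33 → [9, 10, 10, 10, 31, 31, 37]
37 → extends → [9, 10, 10, 10, 31, 31, 37, 37]
Longest non-decreasing subsequence has length 8, so deletions = 16 − 8 = 8.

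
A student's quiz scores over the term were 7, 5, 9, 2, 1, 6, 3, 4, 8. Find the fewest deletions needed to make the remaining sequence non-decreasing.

Fewest deletions = n − (longest non-decreasing subsequence).
Patience tails:
7 → extends → [7]
5 → replaces 7 → [5]
9 → extends → [5, 9]
2 → replaces 5 → [2, 9]
1 → replaces 2 → [1, 9]
6 → replaces 9 → [1, 6]
3 → replaces 6 → [1, 3]
4 → extends → [1, 3, 4]
8 → extends → [1, 3, 4, 8]
Longest non-decreasing subsequence has length 4, so deletions = 9 − 4 = 5.

5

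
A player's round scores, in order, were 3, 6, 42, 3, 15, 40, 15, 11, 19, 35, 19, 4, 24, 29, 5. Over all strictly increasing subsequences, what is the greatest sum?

Let S[i] be the best sum of a strictly increasing subsequence ending at i:
i:      1  2  3  4  5  6  7  8  9 10 11 12 13 14 15
a[i]:   3  6 42  3 15 40 15 11 19 35 19  4 24 29  5
S:      3  9 51  3 24 64 24 20 43 78 43  7 67 96 12
Maximum is 96 (e.g. 3 + 6 + 15 + 19 + 24 + 29).

96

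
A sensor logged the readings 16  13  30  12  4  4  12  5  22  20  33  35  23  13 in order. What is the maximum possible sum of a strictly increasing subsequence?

Let S[i] be the best sum of a strictly increasing subsequence ending at i:
i:       1   2   3   4   5   6   7   8   9  10  11  12  13  14
a[i]:   16  13  30  12   4   4  12   5  22  20  33  35  23  13
S:      16  13  46  12   4   4  16   9  38  36  79 114  61  29
Maximum is 114 (e.g. 16 + 30 + 33 + 35).

114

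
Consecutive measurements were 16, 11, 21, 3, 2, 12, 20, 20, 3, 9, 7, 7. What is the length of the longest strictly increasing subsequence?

3

Let dp[i] be the length of the longest such subsequence ending at index i:
i:      1  2  3  4  5  6  7  8  9 10 11 12
a[i]:  16 11 21  3  2 12 20 20  3  9  7  7
dp:     1  1  2  1  1  2  3  3  2  3  3  3
Maximum dp value is 3.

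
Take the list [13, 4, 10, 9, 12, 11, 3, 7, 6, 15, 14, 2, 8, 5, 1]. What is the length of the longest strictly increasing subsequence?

4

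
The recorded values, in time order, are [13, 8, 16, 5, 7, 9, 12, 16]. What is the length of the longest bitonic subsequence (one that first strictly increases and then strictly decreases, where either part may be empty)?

inc[i] = longest strictly increasing subsequence ending at i; dec[i] = longest strictly decreasing subsequence starting at i:
i:      1  2  3  4  5  6  7  8
a[i]:  13  8 16  5  7  9 12 16
inc:    1  1  2  1  2  3  4  5
dec:    3  2  2  1  1  1  1  1
Best peak at i=8 (value 16): inc=5, dec=1, length 5+1−1 = 5.

5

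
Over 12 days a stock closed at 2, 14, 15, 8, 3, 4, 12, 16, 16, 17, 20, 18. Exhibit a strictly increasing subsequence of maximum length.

Patience tails give the LIS length; then backtrack through the dp parents:
2 → extends → [2]
14 → extends → [2, 14]
15 → extends → [2, 14, 15]
8 → replaces 14 → [2, 8, 15]
3 → replaces 8 → [2, 3, 15]
4 → replaces 15 → [2, 3, 4]
12 → extends → [2, 3, 4, 12]
16 → extends → [2, 3, 4, 12, 16]
16 → already a tail → [2, 3, 4, 12, 16]
17 → extends → [2, 3, 4, 12, 16, 17]
20 → extends → [2, 3, 4, 12, 16, 17, 20]
18 → replaces 20 → [2, 3, 4, 12, 16, 17, 18]
Length 7; one witness is 2, 3, 4, 12, 16, 17, 20.

2, 3, 4, 12, 16, 17, 20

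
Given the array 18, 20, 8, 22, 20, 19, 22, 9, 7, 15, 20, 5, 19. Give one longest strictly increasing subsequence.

Patience tails give the LIS length; then backtrack through the dp parents:
18 → extends → [18]
20 → extends → [18, 20]
8 → replaces 18 → [8, 20]
22 → extends → [8, 20, 22]
20 → already a tail → [8, 20, 22]
19 → replaces 20 → [8, 19, 22]
22 → already a tail → [8, 19, 22]
9 → replaces 19 → [8, 9, 22]
7 → replaces 8 → [7, 9, 22]
15 → replaces 22 → [7, 9, 15]
20 → extends → [7, 9, 15, 20]
5 → replaces 7 → [5, 9, 15, 20]
19 → replaces 20 → [5, 9, 15, 19]
Length 4; one witness is 8, 9, 15, 20.

8, 9, 15, 20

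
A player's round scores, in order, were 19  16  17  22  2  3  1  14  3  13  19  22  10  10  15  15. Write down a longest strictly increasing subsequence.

Patience tails give the LIS length; then backtrack through the dp parents:
19 → extends → [19]
16 → replaces 19 → [16]
17 → extends → [16, 17]
22 → extends → [16, 17, 22]
2 → replaces 16 → [2, 17, 22]
3 → replaces 17 → [2, 3, 22]
1 → replaces 2 → [1, 3, 22]
14 → replaces 22 → [1, 3, 14]
3 → already a tail → [1, 3, 14]
13 → replaces 14 → [1, 3, 13]
19 → extends → [1, 3, 13, 19]
22 → extends → [1, 3, 13, 19, 22]
10 → replaces 13 → [1, 3, 10, 19, 22]
10 → already a tail → [1, 3, 10, 19, 22]
15 → replaces 19 → [1, 3, 10, 15, 22]
15 → already a tail → [1, 3, 10, 15, 22]
Length 5; one witness is 2, 3, 14, 19, 22.

2, 3, 14, 19, 22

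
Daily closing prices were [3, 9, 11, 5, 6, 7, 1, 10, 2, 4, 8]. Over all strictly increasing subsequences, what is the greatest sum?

31

Let S[i] be the best sum of a strictly increasing subsequence ending at i:
i:      1  2  3  4  5  6  7  8  9 10 11
a[i]:   3  9 11  5  6  7  1 10  2  4  8
S:      3 12 23  8 14 21  1 31  3  7 29
Maximum is 31 (e.g. 3 + 5 + 6 + 7 + 10).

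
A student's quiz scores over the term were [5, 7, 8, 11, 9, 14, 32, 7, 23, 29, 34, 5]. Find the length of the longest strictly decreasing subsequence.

Let dp[i] be the longest strictly decreasing subsequence ending at i:
i:      1  2  3  4  5  6  7  8  9 10 11 12
a[i]:   5  7  8 11  9 14 32  7 23 29 34  5
dp:     1  1  1  1  2  1  1  3  2  2  1  4
Maximum is 4.

4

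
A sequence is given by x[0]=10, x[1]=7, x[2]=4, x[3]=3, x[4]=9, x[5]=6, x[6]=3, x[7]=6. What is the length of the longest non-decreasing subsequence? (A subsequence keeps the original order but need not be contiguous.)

3

Track the smallest tail for each achievable length (allowing ties):
10 → extends → [10]
7 → replaces 10 → [7]
4 → replaces 7 → [4]
3 → replaces 4 → [3]
9 → extends → [3, 9]
6 → replaces 9 → [3, 6]
3 → replaces 6 → [3, 3]
6 → extends → [3, 3, 6]
Three tails, so the longest non-decreasing subsequence has length 3 (e.g. 4, 6, 6).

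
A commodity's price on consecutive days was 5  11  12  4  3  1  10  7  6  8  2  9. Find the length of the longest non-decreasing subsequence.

Track the smallest tail for each achievable length (allowing ties):
5 → extends → [5]
11 → extends → [5, 11]
12 → extends → [5, 11, 12]
4 → replaces 5 → [4, 11, 12]
3 → replaces 4 → [3, 11, 12]
1 → replaces 3 → [1, 11, 12]
10 → replaces 11 → [1, 10, 12]
7 → replaces 10 → [1, 7, 12]
6 → replaces 7 → [1, 6, 12]
8 → replaces 12 → [1, 6, 8]
2 → replaces 6 → [1, 2, 8]
9 → extends → [1, 2, 8, 9]
Four tails, so the longest non-decreasing subsequence has length 4 (e.g. 5, 7, 8, 9).

4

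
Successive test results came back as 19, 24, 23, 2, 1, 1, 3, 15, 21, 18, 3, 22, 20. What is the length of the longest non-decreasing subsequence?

6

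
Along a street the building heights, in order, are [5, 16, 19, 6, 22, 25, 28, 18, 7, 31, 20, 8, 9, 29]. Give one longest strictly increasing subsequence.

Patience tails give the LIS length; then backtrack through the dp parents:
5 → extends → [5]
16 → extends → [5, 16]
19 → extends → [5, 16, 19]
6 → replaces 16 → [5, 6, 19]
22 → extends → [5, 6, 19, 22]
25 → extends → [5, 6, 19, 22, 25]
28 → extends → [5, 6, 19, 22, 25, 28]
18 → replaces 19 → [5, 6, 18, 22, 25, 28]
7 → replaces 18 → [5, 6, 7, 22, 25, 28]
31 → extends → [5, 6, 7, 22, 25, 28, 31]
20 → replaces 22 → [5, 6, 7, 20, 25, 28, 31]
8 → replaces 20 → [5, 6, 7, 8, 25, 28, 31]
9 → replaces 25 → [5, 6, 7, 8, 9, 28, 31]
29 → replaces 31 → [5, 6, 7, 8, 9, 28, 29]
Length 7; one witness is 5, 16, 19, 22, 25, 28, 31.

5, 16, 19, 22, 25, 28, 31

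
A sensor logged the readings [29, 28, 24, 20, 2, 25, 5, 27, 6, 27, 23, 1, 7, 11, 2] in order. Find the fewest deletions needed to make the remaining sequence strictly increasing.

10

Fewest deletions = n − (longest strictly increasing subsequence).
i:      1  2  3  4  5  6  7  8  9 10 11 12 13 14 15
a[i]:  29 28 24 20  2 25  5 27  6 27 23  1  7 11  2
dp:     1  1  1  1  1  2  2  3  3  4  4  1  4  5  2
max dp = 5, so deletions = 15 − 5 = 10.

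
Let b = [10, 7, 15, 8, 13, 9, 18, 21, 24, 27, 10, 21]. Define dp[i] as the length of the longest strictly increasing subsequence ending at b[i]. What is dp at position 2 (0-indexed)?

2

dp[i] = 1 + max{dp[j] : j<i, b[j]<b[i]} (or 1 if no such j):
i:      0  1  2  3  4  5  6  7  8  9 10 11
b[i]:  10  7 15  8 13  9 18 21 24 27 10 21
dp:     1  1  2  2  3  3  4  5  6  7  4  5
At index 2 the value is 2.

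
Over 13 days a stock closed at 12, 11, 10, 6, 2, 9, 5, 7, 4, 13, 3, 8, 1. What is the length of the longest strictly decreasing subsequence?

8

Negate each value so 'decreasing' becomes 'increasing', then run patience tails on the negated sequence:
-12 → extends → [-12]
-11 → extends → [-12, -11]
-10 → extends → [-12, -11, -10]
-6 → extends → [-12, -11, -10, -6]
-2 → extends → [-12, -11, -10, -6, -2]
-9 → replaces -6 → [-12, -11, -10, -9, -2]
-5 → replaces -2 → [-12, -11, -10, -9, -5]
-7 → replaces -5 → [-12, -11, -10, -9, -7]
-4 → extends → [-12, -11, -10, -9, -7, -4]
-13 → replaces -12 → [-13, -11, -10, -9, -7, -4]
-3 → extends → [-13, -11, -10, -9, -7, -4, -3]
-8 → replaces -7 → [-13, -11, -10, -9, -8, -4, -3]
-1 → extends → [-13, -11, -10, -9, -8, -4, -3, -1]
Eight tails, so the longest strictly decreasing subsequence of the original has length 8.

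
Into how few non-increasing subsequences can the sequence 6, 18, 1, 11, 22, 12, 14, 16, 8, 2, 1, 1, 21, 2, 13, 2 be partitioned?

6

The minimum number of non-increasing subsequences covering a sequence equals the length of its longest strictly increasing subsequence.
LIS length is 6 (e.g. 6, 11, 12, 14, 16, 21), so 6 piles are needed.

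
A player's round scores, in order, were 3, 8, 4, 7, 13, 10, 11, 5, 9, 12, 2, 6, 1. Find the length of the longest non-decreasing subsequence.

Track the smallest tail for each achievable length (allowing ties):
3 → extends → [3]
8 → extends → [3, 8]
4 → replaces 8 → [3, 4]
7 → extends → [3, 4, 7]
13 → extends → [3, 4, 7, 13]
10 → replaces 13 → [3, 4, 7, 10]
11 → extends → [3, 4, 7, 10, 11]
5 → replaces 7 → [3, 4, 5, 10, 11]
9 → replaces 10 → [3, 4, 5, 9, 11]
12 → extends → [3, 4, 5, 9, 11, 12]
2 → replaces 3 → [2, 4, 5, 9, 11, 12]
6 → replaces 9 → [2, 4, 5, 6, 11, 12]
1 → replaces 2 → [1, 4, 5, 6, 11, 12]
Six tails, so the longest non-decreasing subsequence has length 6 (e.g. 3, 4, 7, 10, 11, 12).

6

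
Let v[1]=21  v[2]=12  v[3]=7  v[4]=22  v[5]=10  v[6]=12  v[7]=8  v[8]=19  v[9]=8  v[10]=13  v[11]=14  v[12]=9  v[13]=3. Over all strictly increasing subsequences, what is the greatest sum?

Let S[i] be the best sum of a strictly increasing subsequence ending at i:
i:      1  2  3  4  5  6  7  8  9 10 11 12 13
v[i]:  21 12  7 22 10 12  8 19  8 13 14  9  3
S:     21 12  7 43 17 29 15 48 15 42 56 24  3
Maximum is 56 (e.g. 7 + 10 + 12 + 13 + 14).

56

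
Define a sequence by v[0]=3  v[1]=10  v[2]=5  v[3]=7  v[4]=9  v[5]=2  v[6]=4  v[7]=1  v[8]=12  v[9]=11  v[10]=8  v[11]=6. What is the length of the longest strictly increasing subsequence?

5

Track the smallest tail for each achievable length (strict):
3 → extends → [3]
10 → extends → [3, 10]
5 → replaces 10 → [3, 5]
7 → extends → [3, 5, 7]
9 → extends → [3, 5, 7, 9]
2 → replaces 3 → [2, 5, 7, 9]
4 → replaces 5 → [2, 4, 7, 9]
1 → replaces 2 → [1, 4, 7, 9]
12 → extends → [1, 4, 7, 9, 12]
11 → replaces 12 → [1, 4, 7, 9, 11]
8 → replaces 9 → [1, 4, 7, 8, 11]
6 → replaces 7 → [1, 4, 6, 8, 11]
Five tails, so the longest strictly increasing subsequence has length 5 (e.g. 3, 5, 7, 9, 12).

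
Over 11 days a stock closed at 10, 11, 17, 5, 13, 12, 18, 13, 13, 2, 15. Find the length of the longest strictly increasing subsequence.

5

Track the smallest tail for each achievable length (strict):
10 → extends → [10]
11 → extends → [10, 11]
17 → extends → [10, 11, 17]
5 → replaces 10 → [5, 11, 17]
13 → replaces 17 → [5, 11, 13]
12 → replaces 13 → [5, 11, 12]
18 → extends → [5, 11, 12, 18]
13 → replaces 18 → [5, 11, 12, 13]
13 → already a tail → [5, 11, 12, 13]
2 → replaces 5 → [2, 11, 12, 13]
15 → extends → [2, 11, 12, 13, 15]
Five tails, so the longest strictly increasing subsequence has length 5 (e.g. 10, 11, 12, 13, 15).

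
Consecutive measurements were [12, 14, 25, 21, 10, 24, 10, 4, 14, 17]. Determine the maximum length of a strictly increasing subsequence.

4

Let dp[i] be the length of the longest such subsequence ending at index i:
i:      1  2  3  4  5  6  7  8  9 10
a[i]:  12 14 25 21 10 24 10  4 14 17
dp:     1  2  3  3  1  4  1  1  2  3
Maximum dp value is 4.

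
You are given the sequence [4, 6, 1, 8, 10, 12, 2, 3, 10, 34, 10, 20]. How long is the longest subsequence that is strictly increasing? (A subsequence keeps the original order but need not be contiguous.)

6

Track the smallest tail for each achievable length (strict):
4 → extends → [4]
6 → extends → [4, 6]
1 → replaces 4 → [1, 6]
8 → extends → [1, 6, 8]
10 → extends → [1, 6, 8, 10]
12 → extends → [1, 6, 8, 10, 12]
2 → replaces 6 → [1, 2, 8, 10, 12]
3 → replaces 8 → [1, 2, 3, 10, 12]
10 → already a tail → [1, 2, 3, 10, 12]
34 → extends → [1, 2, 3, 10, 12, 34]
10 → already a tail → [1, 2, 3, 10, 12, 34]
20 → replaces 34 → [1, 2, 3, 10, 12, 20]
Six tails, so the longest strictly increasing subsequence has length 6 (e.g. 4, 6, 8, 10, 12, 34).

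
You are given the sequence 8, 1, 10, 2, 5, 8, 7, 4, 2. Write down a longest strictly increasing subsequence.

1, 2, 5, 8

Patience tails give the LIS length; then backtrack through the dp parents:
8 → extends → [8]
1 → replaces 8 → [1]
10 → extends → [1, 10]
2 → replaces 10 → [1, 2]
5 → extends → [1, 2, 5]
8 → extends → [1, 2, 5, 8]
7 → replaces 8 → [1, 2, 5, 7]
4 → replaces 5 → [1, 2, 4, 7]
2 → already a tail → [1, 2, 4, 7]
Length 4; one witness is 1, 2, 5, 8.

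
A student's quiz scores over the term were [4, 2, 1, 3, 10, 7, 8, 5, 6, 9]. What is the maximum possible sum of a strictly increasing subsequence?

29

Let S[i] be the best sum of a strictly increasing subsequence ending at i:
i:      1  2  3  4  5  6  7  8  9 10
a[i]:   4  2  1  3 10  7  8  5  6  9
S:      4  2  1  5 15 12 20 10 16 29
Maximum is 29 (e.g. 2 + 3 + 7 + 8 + 9).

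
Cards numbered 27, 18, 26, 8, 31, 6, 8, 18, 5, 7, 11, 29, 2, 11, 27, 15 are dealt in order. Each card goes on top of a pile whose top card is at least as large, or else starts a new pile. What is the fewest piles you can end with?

4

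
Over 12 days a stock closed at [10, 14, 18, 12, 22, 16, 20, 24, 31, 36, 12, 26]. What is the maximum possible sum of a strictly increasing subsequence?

Let S[i] be the best sum of a strictly increasing subsequence ending at i:
i:       1   2   3   4   5   6   7   8   9  10  11  12
a[i]:   10  14  18  12  22  16  20  24  31  36  12  26
S:      10  24  42  22  64  40  62  88 119 155  22 114
Maximum is 155 (e.g. 10 + 14 + 18 + 22 + 24 + 31 + 36).

155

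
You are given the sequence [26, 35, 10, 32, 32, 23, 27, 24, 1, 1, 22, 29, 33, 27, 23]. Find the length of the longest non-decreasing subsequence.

5

Track the smallest tail for each achievable length (allowing ties):
26 → extends → [26]
35 → extends → [26, 35]
10 → replaces 26 → [10, 35]
32 → replaces 35 → [10, 32]
32 → extends → [10, 32, 32]
23 → replaces 32 → [10, 23, 32]
27 → replaces 32 → [10, 23, 27]
24 → replaces 27 → [10, 23, 24]
1 → replaces 10 → [1, 23, 24]
1 → replaces 23 → [1, 1, 24]
22 → replaces 24 → [1, 1, 22]
29 → extends → [1, 1, 22, 29]
33 → extends → [1, 1, 22, 29, 33]
27 → replaces 29 → [1, 1, 22, 27, 33]
23 → replaces 27 → [1, 1, 22, 23, 33]
Five tails, so the longest non-decreasing subsequence has length 5 (e.g. 10, 23, 27, 29, 33).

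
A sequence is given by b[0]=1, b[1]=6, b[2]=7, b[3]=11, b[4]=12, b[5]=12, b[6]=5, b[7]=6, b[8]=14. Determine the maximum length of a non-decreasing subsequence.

7

Track the smallest tail for each achievable length (allowing ties):
1 → extends → [1]
6 → extends → [1, 6]
7 → extends → [1, 6, 7]
11 → extends → [1, 6, 7, 11]
12 → extends → [1, 6, 7, 11, 12]
12 → extends → [1, 6, 7, 11, 12, 12]
5 → replaces 6 → [1, 5, 7, 11, 12, 12]
6 → replaces 7 → [1, 5, 6, 11, 12, 12]
14 → extends → [1, 5, 6, 11, 12, 12, 14]
Seven tails, so the longest non-decreasing subsequence has length 7 (e.g. 1, 6, 7, 11, 12, 12, 14).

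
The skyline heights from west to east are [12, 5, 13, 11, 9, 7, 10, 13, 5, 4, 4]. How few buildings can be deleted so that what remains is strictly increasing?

Fewest deletions = n − (longest strictly increasing subsequence).
i:      1  2  3  4  5  6  7  8  9 10 11
a[i]:  12  5 13 11  9  7 10 13  5  4  4
dp:     1  1  2  2  2  2  3  4  1  1  1
max dp = 4, so deletions = 11 − 4 = 7.

7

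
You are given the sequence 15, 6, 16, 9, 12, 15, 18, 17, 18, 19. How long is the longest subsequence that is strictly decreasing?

2

Negate each value so 'decreasing' becomes 'increasing', then run patience tails on the negated sequence:
-15 → extends → [-15]
-6 → extends → [-15, -6]
-16 → replaces -15 → [-16, -6]
-9 → replaces -6 → [-16, -9]
-12 → replaces -9 → [-16, -12]
-15 → replaces -12 → [-16, -15]
-18 → replaces -16 → [-18, -15]
-17 → replaces -15 → [-18, -17]
-18 → already a tail → [-18, -17]
-19 → replaces -18 → [-19, -17]
Two tails, so the longest strictly decreasing subsequence of the original has length 2.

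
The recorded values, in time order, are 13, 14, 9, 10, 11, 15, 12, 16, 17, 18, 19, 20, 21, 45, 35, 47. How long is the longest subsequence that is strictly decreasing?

2

Let dp[i] be the longest strictly decreasing subsequence ending at i:
i:      1  2  3  4  5  6  7  8  9 10 11 12 13 14 15 16
a[i]:  13 14  9 10 11 15 12 16 17 18 19 20 21 45 35 47
dp:     1  1  2  2  2  1  2  1  1  1  1  1  1  1  2  1
Maximum is 2.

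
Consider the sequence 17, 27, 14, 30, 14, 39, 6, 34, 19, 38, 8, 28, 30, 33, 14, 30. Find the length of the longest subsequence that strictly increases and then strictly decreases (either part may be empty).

inc[i] = longest strictly increasing subsequence ending at i; dec[i] = longest strictly decreasing subsequence starting at i:
i:      1  2  3  4  5  6  7  8  9 10 11 12 13 14 15 16
a[i]:  17 27 14 30 14 39  6 34 19 38  8 28 30 33 14 30
inc:    1  2  1  3  1  4  1  4  2  5  2  3  4  5  3  4
dec:    3  3  2  3  2  4  1  3  2  3  1  2  2  2  1  1
Best peak at i=6 (value 39): inc=4, dec=4, length 4+4−1 = 7.

7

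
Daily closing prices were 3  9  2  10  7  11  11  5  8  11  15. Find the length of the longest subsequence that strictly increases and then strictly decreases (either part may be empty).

inc[i] = longest strictly increasing subsequence ending at i; dec[i] = longest strictly decreasing subsequence starting at i:
i:      1  2  3  4  5  6  7  8  9 10 11
a[i]:   3  9  2 10  7 11 11  5  8 11 15
inc:    1  2  1  3  2  4  4  2  3  4  5
dec:    2  3  1  3  2  2  2  1  1  1  1
Best peak at i=4 (value 10): inc=3, dec=3, length 3+3−1 = 5.

5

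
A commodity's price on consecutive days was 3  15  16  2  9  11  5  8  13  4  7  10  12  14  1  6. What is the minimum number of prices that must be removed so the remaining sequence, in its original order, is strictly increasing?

Fewest deletions = n − (longest strictly increasing subsequence).
Patience tails:
3 → extends → [3]
15 → extends → [3, 15]
16 → extends → [3, 15, 16]
2 → replaces 3 → [2, 15, 16]
9 → replaces 15 → [2, 9, 16]
11 → replaces 16 → [2, 9, 11]
5 → replaces 9 → [2, 5, 11]
8 → replaces 11 → [2, 5, 8]
13 → extends → [2, 5, 8, 13]
4 → replaces 5 → [2, 4, 8, 13]
7 → replaces 8 → [2, 4, 7, 13]
10 → replaces 13 → [2, 4, 7, 10]
12 → extends → [2, 4, 7, 10, 12]
14 → extends → [2, 4, 7, 10, 12, 14]
1 → replaces 2 → [1, 4, 7, 10, 12, 14]
6 → replaces 7 → [1, 4, 6, 10, 12, 14]
Longest strictly increasing subsequence has length 6, so deletions = 16 − 6 = 10.

10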